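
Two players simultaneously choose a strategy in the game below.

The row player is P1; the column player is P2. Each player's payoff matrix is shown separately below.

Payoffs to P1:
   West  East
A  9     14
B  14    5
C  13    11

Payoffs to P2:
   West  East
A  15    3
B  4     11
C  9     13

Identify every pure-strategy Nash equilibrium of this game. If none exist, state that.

(A, West): P1 can switch to B (9 → 14). Not NE.
(A, East): P2 can switch to West (3 → 15). Not NE.
(B, West): P2 can switch to East (4 → 11). Not NE.
(B, East): P1 can switch to A (5 → 14). Not NE.
(C, West): P1 can switch to B (13 → 14). Not NE.
(C, East): P1 can switch to A (11 → 14). Not NE.

No pure-strategy Nash equilibrium.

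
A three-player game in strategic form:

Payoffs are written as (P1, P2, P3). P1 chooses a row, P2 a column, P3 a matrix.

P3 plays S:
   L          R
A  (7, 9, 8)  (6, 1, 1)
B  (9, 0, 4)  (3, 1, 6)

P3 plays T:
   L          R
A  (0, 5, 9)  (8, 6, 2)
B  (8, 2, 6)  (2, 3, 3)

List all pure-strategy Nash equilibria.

(A, R, T)

(A, L, S): P1 can switch to B (7 → 9). Not NE.
(A, L, T): P1 can switch to B (0 → 8). Not NE.
(A, R, S): P2 can switch to L (1 → 9). Not NE.
(A, R, T): P1 gets 8, best alternative 2; P2 gets 6, best alternative 5; P3 gets 2, best alternative 1. No profitable deviation — NE.
(B, L, S): P2 can switch to R (0 → 1). Not NE.
(B, L, T): P2 can switch to R (2 → 3). Not NE.
(B, R, S): P1 can switch to A (3 → 6). Not NE.
(B, R, T): P1 can switch to A (2 → 8). Not NE.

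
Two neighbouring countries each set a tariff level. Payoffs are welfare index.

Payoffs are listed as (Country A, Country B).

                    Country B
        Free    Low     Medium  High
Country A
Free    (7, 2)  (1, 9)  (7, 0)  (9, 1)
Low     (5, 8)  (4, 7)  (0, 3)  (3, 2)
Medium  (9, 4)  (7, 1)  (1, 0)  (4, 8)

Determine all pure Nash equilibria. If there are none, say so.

none

Mark each player's best response to every combination of opponents' strategies; a profile where every player is best-responding is a pure Nash equilibrium.
Country A against Free: payoffs 7, 5, 9 → best response Medium.
Country A against Low: payoffs 1, 4, 7 → best response Medium.
Country A against Medium: payoffs 7, 0, 1 → best response Free.
Country A against High: payoffs 9, 3, 4 → best response Free.
Country B against Free: payoffs 2, 9, 0, 1 → best response Low.
Country B against Low: payoffs 8, 7, 3, 2 → best response Free.
Country B against Medium: payoffs 4, 1, 0, 8 → best response High.
No profile is a mutual best response for all players.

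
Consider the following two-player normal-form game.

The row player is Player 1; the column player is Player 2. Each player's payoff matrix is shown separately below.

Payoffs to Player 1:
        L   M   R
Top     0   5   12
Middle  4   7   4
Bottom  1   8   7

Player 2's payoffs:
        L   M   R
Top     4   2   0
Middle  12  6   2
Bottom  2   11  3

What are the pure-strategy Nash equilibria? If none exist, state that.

The pure Nash equilibria are (Middle, L) and (Bottom, M).

(Top, L): Player 1 can switch to Middle (0 → 4). Not NE.
(Top, M): Player 1 can switch to Middle (5 → 7). Not NE.
(Top, R): Player 2 can switch to L (0 → 4). Not NE.
(Middle, L): Player 1 gets 4, best alternative 1; Player 2 gets 12, best alternative 6. No profitable deviation — NE.
(Middle, M): Player 1 can switch to Bottom (7 → 8). Not NE.
(Middle, R): Player 1 can switch to Top (4 → 12). Not NE.
(Bottom, L): Player 1 can switch to Middle (1 → 4). Not NE.
(Bottom, M): Player 1 gets 8, best alternative 7; Player 2 gets 11, best alternative 3. No profitable deviation — NE.
(Bottom, R): Player 1 can switch to Top (7 → 12). Not NE.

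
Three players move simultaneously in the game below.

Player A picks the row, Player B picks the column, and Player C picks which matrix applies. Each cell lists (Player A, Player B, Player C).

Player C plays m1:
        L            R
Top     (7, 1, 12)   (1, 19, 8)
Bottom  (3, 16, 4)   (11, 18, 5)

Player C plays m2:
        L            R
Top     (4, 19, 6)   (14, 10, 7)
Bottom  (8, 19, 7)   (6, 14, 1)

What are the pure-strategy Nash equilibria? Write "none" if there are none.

(Bottom, L, m2) and (Bottom, R, m1)

(Top, L, m1): Player B can switch to R (1 → 19). Not NE.
(Top, L, m2): Player A can switch to Bottom (4 → 8). Not NE.
(Top, R, m1): Player A can switch to Bottom (1 → 11). Not NE.
(Top, R, m2): Player B can switch to L (10 → 19). Not NE.
(Bottom, L, m1): Player A can switch to Top (3 → 7). Not NE.
(Bottom, L, m2): Player A gets 8, best alternative 4; Player B gets 19, best alternative 14; Player C gets 7, best alternative 4. No profitable deviation — NE.
(Bottom, R, m1): Player A gets 11, best alternative 1; Player B gets 18, best alternative 16; Player C gets 5, best alternative 1. No profitable deviation — NE.
(Bottom, R, m2): Player A can switch to Top (6 → 14). Not NE.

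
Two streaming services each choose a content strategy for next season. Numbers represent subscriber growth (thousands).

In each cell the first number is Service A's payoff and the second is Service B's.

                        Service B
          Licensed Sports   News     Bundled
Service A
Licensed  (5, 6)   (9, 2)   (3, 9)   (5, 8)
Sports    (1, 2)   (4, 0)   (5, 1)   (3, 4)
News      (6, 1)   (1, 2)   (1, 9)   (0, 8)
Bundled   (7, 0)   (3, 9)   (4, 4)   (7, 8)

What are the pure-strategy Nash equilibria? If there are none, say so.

Service A against Licensed: payoffs 5, 1, 6, 7 → best response Bundled.
Service A against Sports: payoffs 9, 4, 1, 3 → best response Licensed.
Service A against News: payoffs 3, 5, 1, 4 → best response Sports.
Service A against Bundled: payoffs 5, 3, 0, 7 → best response Bundled.
Service B against Licensed: payoffs 6, 2, 9, 8 → best response News.
Service B against Sports: payoffs 2, 0, 1, 4 → best response Bundled.
Service B against News: payoffs 1, 2, 9, 8 → best response News.
Service B against Bundled: payoffs 0, 9, 4, 8 → best response Sports.
No profile is a mutual best response for all players.

none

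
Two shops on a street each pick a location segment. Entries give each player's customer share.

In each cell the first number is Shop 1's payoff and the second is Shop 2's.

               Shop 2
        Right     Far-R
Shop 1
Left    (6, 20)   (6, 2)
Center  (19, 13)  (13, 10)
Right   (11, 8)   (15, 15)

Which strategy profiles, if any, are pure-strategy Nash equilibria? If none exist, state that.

Pure-strategy Nash equilibria: (Center, Right) and (Right, Far-R)

(Left, Right): Shop 1 can switch to Center (6 → 19). Not NE.
(Left, Far-R): Shop 1 can switch to Center (6 → 13). Not NE.
(Center, Right): Shop 1 gets 19, best alternative 11; Shop 2 gets 13, best alternative 10. No profitable deviation — NE.
(Center, Far-R): Shop 1 can switch to Right (13 → 15). Not NE.
(Right, Right): Shop 1 can switch to Center (11 → 19). Not NE.
(Right, Far-R): Shop 1 gets 15, best alternative 13; Shop 2 gets 15, best alternative 8. No profitable deviation — NE.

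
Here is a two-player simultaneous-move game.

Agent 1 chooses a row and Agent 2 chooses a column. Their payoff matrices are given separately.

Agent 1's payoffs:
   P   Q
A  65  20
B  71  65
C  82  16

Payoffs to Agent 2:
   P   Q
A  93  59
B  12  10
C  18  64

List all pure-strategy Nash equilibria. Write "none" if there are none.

There is no pure-strategy Nash equilibrium.

(A, P): Agent 1 can switch to B (65 → 71). Not NE.
(A, Q): Agent 1 can switch to B (20 → 65). Not NE.
(B, P): Agent 1 can switch to C (71 → 82). Not NE.
(B, Q): Agent 2 can switch to P (10 → 12). Not NE.
(C, P): Agent 2 can switch to Q (18 → 64). Not NE.
(C, Q): Agent 1 can switch to A (16 → 20). Not NE.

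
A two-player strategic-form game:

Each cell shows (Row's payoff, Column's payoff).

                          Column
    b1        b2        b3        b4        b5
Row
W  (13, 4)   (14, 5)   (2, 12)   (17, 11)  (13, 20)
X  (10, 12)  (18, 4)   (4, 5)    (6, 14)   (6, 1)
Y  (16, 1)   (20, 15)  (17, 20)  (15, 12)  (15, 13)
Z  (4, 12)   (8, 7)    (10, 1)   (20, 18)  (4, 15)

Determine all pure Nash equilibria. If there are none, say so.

(Y, b3), (Z, b4)

For each strategy profile, look for a profitable unilateral deviation.
(W, b1): Row can switch to Y (13 → 16). Not NE.
(W, b2): Row can switch to X (14 → 18). Not NE.
(W, b3): Row can switch to X (2 → 4). Not NE.
(W, b4): Row can switch to Z (17 → 20). Not NE.
(W, b5): Row can switch to Y (13 → 15). Not NE.
(X, b1): Row can switch to W (10 → 13). Not NE.
(X, b2): Row can switch to Y (18 → 20). Not NE.
(X, b3): Row can switch to Y (4 → 17). Not NE.
(X, b4): Row can switch to W (6 → 17). Not NE.
(X, b5): Row can switch to W (6 → 13). Not NE.
(Y, b1): Column can switch to b2 (1 → 15). Not NE.
(Y, b2): Column can switch to b3 (15 → 20). Not NE.
(Y, b3): Row gets 17, best alternative 10; Column gets 20, best alternative 15. No profitable deviation — NE.
(Z, b4): Row gets 20, best alternative 17; Column gets 18, best alternative 15. No profitable deviation — NE.
(The remaining 6 profiles each have a profitable deviation by the same check.)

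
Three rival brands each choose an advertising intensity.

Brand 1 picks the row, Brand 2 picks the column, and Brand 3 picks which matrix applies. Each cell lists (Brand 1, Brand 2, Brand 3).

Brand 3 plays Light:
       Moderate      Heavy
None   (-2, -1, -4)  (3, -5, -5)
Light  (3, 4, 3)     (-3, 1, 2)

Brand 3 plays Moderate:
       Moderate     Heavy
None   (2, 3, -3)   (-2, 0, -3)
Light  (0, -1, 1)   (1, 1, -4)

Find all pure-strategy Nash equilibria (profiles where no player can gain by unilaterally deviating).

(None, Moderate, Moderate); (Light, Moderate, Light)

Brand 1 against (Moderate, Light): payoffs -2, 3 → best response Light.
Brand 1 against (Moderate, Moderate): payoffs 2, 0 → best response None.
Brand 1 against (Heavy, Light): payoffs 3, -3 → best response None.
Brand 1 against (Heavy, Moderate): payoffs -2, 1 → best response Light.
Brand 2 against (None, Light): payoffs -1, -5 → best response Moderate.
Brand 2 against (None, Moderate): payoffs 3, 0 → best response Moderate.
Brand 2 against (Light, Light): payoffs 4, 1 → best response Moderate.
Brand 2 against (Light, Moderate): payoffs -1, 1 → best response Heavy.
Brand 3 against (None, Moderate): payoffs -4, -3 → best response Moderate.
Brand 3 against (None, Heavy): payoffs -5, -3 → best response Moderate.
Brand 3 against (Light, Moderate): payoffs 3, 1 → best response Light.
Brand 3 against (Light, Heavy): payoffs 2, -4 → best response Light.
Mutual best responses: (None, Moderate, Moderate); (Light, Moderate, Light).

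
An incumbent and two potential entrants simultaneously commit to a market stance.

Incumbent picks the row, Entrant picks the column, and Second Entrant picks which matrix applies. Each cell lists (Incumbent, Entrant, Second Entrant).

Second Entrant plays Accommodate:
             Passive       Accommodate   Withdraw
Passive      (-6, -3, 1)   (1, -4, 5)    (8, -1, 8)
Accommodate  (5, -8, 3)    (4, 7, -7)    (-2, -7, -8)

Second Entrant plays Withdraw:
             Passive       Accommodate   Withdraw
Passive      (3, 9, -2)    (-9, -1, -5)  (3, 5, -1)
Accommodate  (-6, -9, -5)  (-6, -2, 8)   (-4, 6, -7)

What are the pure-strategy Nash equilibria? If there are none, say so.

The unique pure-strategy Nash equilibrium is (Passive, Withdraw, Accommodate).

(Passive, Passive, Accommodate): Incumbent can switch to Accommodate (-6 → 5). Not NE.
(Passive, Passive, Withdraw): Second Entrant can switch to Accommodate (-2 → 1). Not NE.
(Passive, Accommodate, Accommodate): Incumbent can switch to Accommodate (1 → 4). Not NE.
(Passive, Accommodate, Withdraw): Incumbent can switch to Accommodate (-9 → -6). Not NE.
(Passive, Withdraw, Accommodate): Incumbent gets 8, best alternative -2; Entrant gets -1, best alternative -3; Second Entrant gets 8, best alternative -1. No profitable deviation — NE.
(Passive, Withdraw, Withdraw): Entrant can switch to Passive (5 → 9). Not NE.
(Accommodate, Passive, Accommodate): Entrant can switch to Accommodate (-8 → 7). Not NE.
(Accommodate, Passive, Withdraw): Incumbent can switch to Passive (-6 → 3). Not NE.
(Accommodate, Accommodate, Accommodate): Second Entrant can switch to Withdraw (-7 → 8). Not NE.
(Accommodate, Accommodate, Withdraw): Entrant can switch to Withdraw (-2 → 6). Not NE.
(Accommodate, Withdraw, Accommodate): Incumbent can switch to Passive (-2 → 8). Not NE.
(The remaining 1 profile has a profitable deviation by the same check.)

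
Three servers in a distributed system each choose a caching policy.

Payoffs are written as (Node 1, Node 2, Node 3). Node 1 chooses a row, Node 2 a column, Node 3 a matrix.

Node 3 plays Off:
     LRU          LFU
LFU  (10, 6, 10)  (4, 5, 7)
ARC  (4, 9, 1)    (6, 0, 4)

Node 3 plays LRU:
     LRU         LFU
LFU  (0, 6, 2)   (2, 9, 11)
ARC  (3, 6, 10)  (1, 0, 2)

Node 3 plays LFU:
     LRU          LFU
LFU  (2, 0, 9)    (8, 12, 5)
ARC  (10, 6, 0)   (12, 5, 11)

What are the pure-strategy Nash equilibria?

For each strategy profile, look for a profitable unilateral deviation.
(LFU, LRU, Off): Node 1 gets 10, best alternative 4; Node 2 gets 6, best alternative 5; Node 3 gets 10, best alternative 9. No profitable deviation — NE.
(LFU, LRU, LRU): Node 1 can switch to ARC (0 → 3). Not NE.
(LFU, LRU, LFU): Node 1 can switch to ARC (2 → 10). Not NE.
(LFU, LFU, Off): Node 1 can switch to ARC (4 → 6). Not NE.
(LFU, LFU, LRU): Node 1 gets 2, best alternative 1; Node 2 gets 9, best alternative 6; Node 3 gets 11, best alternative 7. No profitable deviation — NE.
(LFU, LFU, LFU): Node 1 can switch to ARC (8 → 12). Not NE.
(ARC, LRU, Off): Node 1 can switch to LFU (4 → 10). Not NE.
(ARC, LRU, LRU): Node 1 gets 3, best alternative 0; Node 2 gets 6, best alternative 0; Node 3 gets 10, best alternative 1. No profitable deviation — NE.
(ARC, LRU, LFU): Node 3 can switch to Off (0 → 1). Not NE.
(The remaining 3 profiles each have a profitable deviation by the same check.)

The pure Nash equilibria are (LFU, LRU, Off) and (LFU, LFU, LRU) and (ARC, LRU, LRU).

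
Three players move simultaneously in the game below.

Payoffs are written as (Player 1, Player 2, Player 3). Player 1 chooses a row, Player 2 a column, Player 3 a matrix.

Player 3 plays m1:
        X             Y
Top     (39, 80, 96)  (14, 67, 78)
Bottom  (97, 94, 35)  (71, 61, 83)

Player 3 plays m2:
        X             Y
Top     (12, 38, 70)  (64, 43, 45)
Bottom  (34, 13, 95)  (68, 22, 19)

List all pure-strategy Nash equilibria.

(Top, X, m1): Player 1 can switch to Bottom (39 → 97). Not NE.
(Top, X, m2): Player 1 can switch to Bottom (12 → 34). Not NE.
(Top, Y, m1): Player 1 can switch to Bottom (14 → 71). Not NE.
(Top, Y, m2): Player 1 can switch to Bottom (64 → 68). Not NE.
(Bottom, X, m1): Player 3 can switch to m2 (35 → 95). Not NE.
(Bottom, X, m2): Player 2 can switch to Y (13 → 22). Not NE.
(The remaining 2 profiles each have a profitable deviation by the same check.)

none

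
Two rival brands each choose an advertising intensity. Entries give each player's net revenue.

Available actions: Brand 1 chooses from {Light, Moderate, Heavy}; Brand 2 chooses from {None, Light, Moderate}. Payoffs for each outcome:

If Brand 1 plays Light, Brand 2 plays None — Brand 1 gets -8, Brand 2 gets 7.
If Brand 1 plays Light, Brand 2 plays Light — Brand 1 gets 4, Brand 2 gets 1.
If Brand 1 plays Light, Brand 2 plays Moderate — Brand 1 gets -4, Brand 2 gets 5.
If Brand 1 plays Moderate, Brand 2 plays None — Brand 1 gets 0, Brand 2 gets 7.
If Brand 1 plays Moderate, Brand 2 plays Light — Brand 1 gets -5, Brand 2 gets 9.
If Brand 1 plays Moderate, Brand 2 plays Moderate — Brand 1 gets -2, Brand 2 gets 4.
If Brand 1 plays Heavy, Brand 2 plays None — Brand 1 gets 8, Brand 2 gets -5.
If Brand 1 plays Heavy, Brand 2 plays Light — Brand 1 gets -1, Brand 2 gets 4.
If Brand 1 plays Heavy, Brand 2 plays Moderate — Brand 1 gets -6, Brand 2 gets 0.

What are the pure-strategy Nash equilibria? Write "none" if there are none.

Brand 1 against None: payoffs -8, 0, 8 → best response Heavy.
Brand 1 against Light: payoffs 4, -5, -1 → best response Light.
Brand 1 against Moderate: payoffs -4, -2, -6 → best response Moderate.
Brand 2 against Light: payoffs 7, 1, 5 → best response None.
Brand 2 against Moderate: payoffs 7, 9, 4 → best response Light.
Brand 2 against Heavy: payoffs -5, 4, 0 → best response Light.
No profile is a mutual best response for all players.

none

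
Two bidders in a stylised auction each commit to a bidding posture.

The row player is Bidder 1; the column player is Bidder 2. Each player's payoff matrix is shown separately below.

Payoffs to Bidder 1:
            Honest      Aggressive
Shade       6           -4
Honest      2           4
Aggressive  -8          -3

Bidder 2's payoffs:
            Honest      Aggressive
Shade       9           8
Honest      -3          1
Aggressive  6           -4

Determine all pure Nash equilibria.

Pure-strategy Nash equilibria: (Shade, Honest) and (Honest, Aggressive)

Bidder 1 against Honest: payoffs 6, 2, -8 → best response Shade.
Bidder 1 against Aggressive: payoffs -4, 4, -3 → best response Honest.
Bidder 2 against Shade: payoffs 9, 8 → best response Honest.
Bidder 2 against Honest: payoffs -3, 1 → best response Aggressive.
Bidder 2 against Aggressive: payoffs 6, -4 → best response Honest.
Mutual best responses: (Shade, Honest); (Honest, Aggressive).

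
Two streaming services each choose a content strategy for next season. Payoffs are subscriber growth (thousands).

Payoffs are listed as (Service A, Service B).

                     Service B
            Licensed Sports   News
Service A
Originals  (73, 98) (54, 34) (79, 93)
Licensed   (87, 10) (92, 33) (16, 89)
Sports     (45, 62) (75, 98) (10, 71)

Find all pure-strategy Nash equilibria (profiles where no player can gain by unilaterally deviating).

This game has no pure Nash equilibrium.

(Originals, Licensed): Service A can switch to Licensed (73 → 87). Not NE.
(Originals, Sports): Service A can switch to Licensed (54 → 92). Not NE.
(Originals, News): Service B can switch to Licensed (93 → 98). Not NE.
(Licensed, Licensed): Service B can switch to Sports (10 → 33). Not NE.
(Licensed, Sports): Service B can switch to News (33 → 89). Not NE.
(Licensed, News): Service A can switch to Originals (16 → 79). Not NE.
(Sports, Licensed): Service A can switch to Originals (45 → 73). Not NE.
(Sports, Sports): Service A can switch to Licensed (75 → 92). Not NE.
(The remaining 1 profile has a profitable deviation by the same check.)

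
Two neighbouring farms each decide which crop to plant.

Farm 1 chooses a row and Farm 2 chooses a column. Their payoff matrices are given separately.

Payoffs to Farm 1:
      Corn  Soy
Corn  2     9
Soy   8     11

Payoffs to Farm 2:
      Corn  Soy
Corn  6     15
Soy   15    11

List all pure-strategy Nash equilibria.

Pure NE: (Soy, Corn)

Farm 1 against Corn: payoffs 2, 8 → best response Soy.
Farm 1 against Soy: payoffs 9, 11 → best response Soy.
Farm 2 against Corn: payoffs 6, 15 → best response Soy.
Farm 2 against Soy: payoffs 15, 11 → best response Corn.
Mutual best responses: (Soy, Corn).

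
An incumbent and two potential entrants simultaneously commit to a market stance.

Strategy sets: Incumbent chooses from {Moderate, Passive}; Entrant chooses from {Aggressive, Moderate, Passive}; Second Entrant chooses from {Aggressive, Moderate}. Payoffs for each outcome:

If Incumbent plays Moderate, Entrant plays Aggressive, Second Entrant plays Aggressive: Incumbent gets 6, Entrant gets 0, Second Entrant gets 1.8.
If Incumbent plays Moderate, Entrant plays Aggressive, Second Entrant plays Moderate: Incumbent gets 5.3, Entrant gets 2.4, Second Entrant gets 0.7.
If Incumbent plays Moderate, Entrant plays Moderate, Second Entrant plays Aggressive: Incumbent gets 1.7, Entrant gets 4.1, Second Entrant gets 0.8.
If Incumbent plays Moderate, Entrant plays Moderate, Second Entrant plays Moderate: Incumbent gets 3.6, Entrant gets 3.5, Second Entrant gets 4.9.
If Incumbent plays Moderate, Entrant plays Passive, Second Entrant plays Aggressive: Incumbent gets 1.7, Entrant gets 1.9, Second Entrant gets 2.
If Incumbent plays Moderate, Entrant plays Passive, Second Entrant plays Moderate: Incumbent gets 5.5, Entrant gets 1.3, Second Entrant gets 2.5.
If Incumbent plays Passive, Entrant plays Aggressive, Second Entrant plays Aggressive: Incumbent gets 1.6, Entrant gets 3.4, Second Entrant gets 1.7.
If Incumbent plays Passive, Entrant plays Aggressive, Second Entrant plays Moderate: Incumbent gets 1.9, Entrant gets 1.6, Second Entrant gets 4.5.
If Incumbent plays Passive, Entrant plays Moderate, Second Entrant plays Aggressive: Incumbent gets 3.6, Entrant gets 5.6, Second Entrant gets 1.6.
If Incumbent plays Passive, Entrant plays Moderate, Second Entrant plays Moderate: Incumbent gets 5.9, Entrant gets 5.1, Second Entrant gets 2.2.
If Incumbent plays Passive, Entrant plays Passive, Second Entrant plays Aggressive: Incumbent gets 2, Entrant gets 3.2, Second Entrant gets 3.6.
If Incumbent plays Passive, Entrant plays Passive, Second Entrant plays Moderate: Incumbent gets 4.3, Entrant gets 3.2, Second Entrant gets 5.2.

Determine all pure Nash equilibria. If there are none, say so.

For each player, find the best response to each opponent profile; mutual best responses are the pure NE.
Incumbent against (Aggressive, Aggressive): payoffs 6, 1.6 → best response Moderate.
Incumbent against (Aggressive, Moderate): payoffs 5.3, 1.9 → best response Moderate.
Incumbent against (Moderate, Aggressive): payoffs 1.7, 3.6 → best response Passive.
Incumbent against (Moderate, Moderate): payoffs 3.6, 5.9 → best response Passive.
Incumbent against (Passive, Aggressive): payoffs 1.7, 2 → best response Passive.
Incumbent against (Passive, Moderate): payoffs 5.5, 4.3 → best response Moderate.
Entrant against (Moderate, Aggressive): payoffs 0, 4.1, 1.9 → best response Moderate.
Entrant against (Moderate, Moderate): payoffs 2.4, 3.5, 1.3 → best response Moderate.
Entrant against (Passive, Aggressive): payoffs 3.4, 5.6, 3.2 → best response Moderate.
Entrant against (Passive, Moderate): payoffs 1.6, 5.1, 3.2 → best response Moderate.
Second Entrant against (Moderate, Aggressive): payoffs 1.8, 0.7 → best response Aggressive.
Second Entrant against (Moderate, Moderate): payoffs 0.8, 4.9 → best response Moderate.
Second Entrant against (Moderate, Passive): payoffs 2, 2.5 → best response Moderate.
Second Entrant against (Passive, Aggressive): payoffs 1.7, 4.5 → best response Moderate.
Second Entrant against (Passive, Moderate): payoffs 1.6, 2.2 → best response Moderate.
Second Entrant against (Passive, Passive): payoffs 3.6, 5.2 → best response Moderate.
Mutual best responses: (Passive, Moderate, Moderate).

(Passive, Moderate, Moderate)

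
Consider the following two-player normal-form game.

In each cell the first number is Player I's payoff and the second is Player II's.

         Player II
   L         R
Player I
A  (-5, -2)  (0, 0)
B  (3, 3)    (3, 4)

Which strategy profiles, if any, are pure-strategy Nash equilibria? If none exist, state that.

Mark each player's best response to every combination of opponents' strategies; a profile where every player is best-responding is a pure Nash equilibrium.
Player I against L: payoffs -5, 3 → best response B.
Player I against R: payoffs 0, 3 → best response B.
Player II against A: payoffs -2, 0 → best response R.
Player II against B: payoffs 3, 4 → best response R.
Mutual best responses: (B, R).

(B, R)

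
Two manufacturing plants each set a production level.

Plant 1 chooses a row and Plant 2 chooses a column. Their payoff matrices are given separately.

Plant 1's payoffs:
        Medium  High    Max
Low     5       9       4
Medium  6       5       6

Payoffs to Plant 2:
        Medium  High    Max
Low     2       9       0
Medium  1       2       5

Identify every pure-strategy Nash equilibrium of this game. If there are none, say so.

(Low, High), (Medium, Max)

(Low, Medium): Plant 1 can switch to Medium (5 → 6). Not NE.
(Low, High): Plant 1 gets 9, best alternative 5; Plant 2 gets 9, best alternative 2. No profitable deviation — NE.
(Low, Max): Plant 1 can switch to Medium (4 → 6). Not NE.
(Medium, Medium): Plant 2 can switch to High (1 → 2). Not NE.
(Medium, High): Plant 1 can switch to Low (5 → 9). Not NE.
(Medium, Max): Plant 1 gets 6, best alternative 4; Plant 2 gets 5, best alternative 2. No profitable deviation — NE.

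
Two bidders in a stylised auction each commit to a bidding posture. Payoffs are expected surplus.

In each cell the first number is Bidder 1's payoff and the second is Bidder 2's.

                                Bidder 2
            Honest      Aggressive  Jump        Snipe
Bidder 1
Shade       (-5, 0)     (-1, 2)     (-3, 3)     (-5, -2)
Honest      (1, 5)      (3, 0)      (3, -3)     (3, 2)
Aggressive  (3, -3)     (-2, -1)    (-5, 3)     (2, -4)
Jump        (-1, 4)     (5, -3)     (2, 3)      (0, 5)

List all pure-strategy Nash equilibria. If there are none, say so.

There is no pure-strategy Nash equilibrium.

For each player, find the best response to each opponent profile; mutual best responses are the pure NE.
Bidder 1 against Honest: payoffs -5, 1, 3, -1 → best response Aggressive.
Bidder 1 against Aggressive: payoffs -1, 3, -2, 5 → best response Jump.
Bidder 1 against Jump: payoffs -3, 3, -5, 2 → best response Honest.
Bidder 1 against Snipe: payoffs -5, 3, 2, 0 → best response Honest.
Bidder 2 against Shade: payoffs 0, 2, 3, -2 → best response Jump.
Bidder 2 against Honest: payoffs 5, 0, -3, 2 → best response Honest.
Bidder 2 against Aggressive: payoffs -3, -1, 3, -4 → best response Jump.
Bidder 2 against Jump: payoffs 4, -3, 3, 5 → best response Snipe.
No profile is a mutual best response for all players.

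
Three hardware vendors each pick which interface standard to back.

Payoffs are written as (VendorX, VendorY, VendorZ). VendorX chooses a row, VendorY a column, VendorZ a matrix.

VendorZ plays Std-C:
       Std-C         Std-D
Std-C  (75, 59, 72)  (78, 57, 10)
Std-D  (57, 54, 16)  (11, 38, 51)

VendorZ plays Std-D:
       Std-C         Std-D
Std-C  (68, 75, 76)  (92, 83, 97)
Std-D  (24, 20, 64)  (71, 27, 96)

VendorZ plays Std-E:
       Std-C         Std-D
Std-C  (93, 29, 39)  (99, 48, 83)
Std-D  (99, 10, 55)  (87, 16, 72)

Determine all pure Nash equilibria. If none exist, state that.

(Std-C, Std-D, Std-D)

VendorX against (Std-C, Std-C): payoffs 75, 57 → best response Std-C.
VendorX against (Std-C, Std-D): payoffs 68, 24 → best response Std-C.
VendorX against (Std-C, Std-E): payoffs 93, 99 → best response Std-D.
VendorX against (Std-D, Std-C): payoffs 78, 11 → best response Std-C.
VendorX against (Std-D, Std-D): payoffs 92, 71 → best response Std-C.
VendorX against (Std-D, Std-E): payoffs 99, 87 → best response Std-C.
VendorY against (Std-C, Std-C): payoffs 59, 57 → best response Std-C.
VendorY against (Std-C, Std-D): payoffs 75, 83 → best response Std-D.
VendorY against (Std-C, Std-E): payoffs 29, 48 → best response Std-D.
VendorY against (Std-D, Std-C): payoffs 54, 38 → best response Std-C.
VendorY against (Std-D, Std-D): payoffs 20, 27 → best response Std-D.
VendorY against (Std-D, Std-E): payoffs 10, 16 → best response Std-D.
VendorZ against (Std-C, Std-C): payoffs 72, 76, 39 → best response Std-D.
VendorZ against (Std-C, Std-D): payoffs 10, 97, 83 → best response Std-D.
VendorZ against (Std-D, Std-C): payoffs 16, 64, 55 → best response Std-D.
VendorZ against (Std-D, Std-D): payoffs 51, 96, 72 → best response Std-D.
Mutual best responses: (Std-C, Std-D, Std-D).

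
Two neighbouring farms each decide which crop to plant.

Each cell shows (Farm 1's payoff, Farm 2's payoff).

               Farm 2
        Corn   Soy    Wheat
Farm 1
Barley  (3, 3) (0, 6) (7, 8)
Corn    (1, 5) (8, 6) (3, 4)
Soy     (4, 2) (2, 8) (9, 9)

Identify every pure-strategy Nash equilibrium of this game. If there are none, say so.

Pure-strategy Nash equilibria: (Corn, Soy), (Soy, Wheat)

(Barley, Corn): Farm 1 can switch to Soy (3 → 4). Not NE.
(Barley, Soy): Farm 1 can switch to Corn (0 → 8). Not NE.
(Barley, Wheat): Farm 1 can switch to Soy (7 → 9). Not NE.
(Corn, Corn): Farm 1 can switch to Barley (1 → 3). Not NE.
(Corn, Soy): Farm 1 gets 8, best alternative 2; Farm 2 gets 6, best alternative 5. No profitable deviation — NE.
(Corn, Wheat): Farm 1 can switch to Barley (3 → 7). Not NE.
(Soy, Corn): Farm 2 can switch to Soy (2 → 8). Not NE.
(Soy, Soy): Farm 1 can switch to Corn (2 → 8). Not NE.
(Soy, Wheat): Farm 1 gets 9, best alternative 7; Farm 2 gets 9, best alternative 8. No profitable deviation — NE.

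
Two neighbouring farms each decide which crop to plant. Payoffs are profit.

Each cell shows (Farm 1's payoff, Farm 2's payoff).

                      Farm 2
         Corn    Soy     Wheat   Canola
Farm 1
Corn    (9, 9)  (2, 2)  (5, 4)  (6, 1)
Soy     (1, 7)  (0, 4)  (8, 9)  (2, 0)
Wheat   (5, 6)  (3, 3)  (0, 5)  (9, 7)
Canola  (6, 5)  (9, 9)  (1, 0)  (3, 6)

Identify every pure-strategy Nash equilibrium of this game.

Pure-strategy Nash equilibria: (Corn, Corn); (Soy, Wheat); (Wheat, Canola); (Canola, Soy)

Mark each player's best response to every combination of opponents' strategies; a profile where every player is best-responding is a pure Nash equilibrium.
Farm 1 against Corn: payoffs 9, 1, 5, 6 → best response Corn.
Farm 1 against Soy: payoffs 2, 0, 3, 9 → best response Canola.
Farm 1 against Wheat: payoffs 5, 8, 0, 1 → best response Soy.
Farm 1 against Canola: payoffs 6, 2, 9, 3 → best response Wheat.
Farm 2 against Corn: payoffs 9, 2, 4, 1 → best response Corn.
Farm 2 against Soy: payoffs 7, 4, 9, 0 → best response Wheat.
Farm 2 against Wheat: payoffs 6, 3, 5, 7 → best response Canola.
Farm 2 against Canola: payoffs 5, 9, 0, 6 → best response Soy.
Mutual best responses: (Corn, Corn); (Soy, Wheat); (Wheat, Canola); (Canola, Soy).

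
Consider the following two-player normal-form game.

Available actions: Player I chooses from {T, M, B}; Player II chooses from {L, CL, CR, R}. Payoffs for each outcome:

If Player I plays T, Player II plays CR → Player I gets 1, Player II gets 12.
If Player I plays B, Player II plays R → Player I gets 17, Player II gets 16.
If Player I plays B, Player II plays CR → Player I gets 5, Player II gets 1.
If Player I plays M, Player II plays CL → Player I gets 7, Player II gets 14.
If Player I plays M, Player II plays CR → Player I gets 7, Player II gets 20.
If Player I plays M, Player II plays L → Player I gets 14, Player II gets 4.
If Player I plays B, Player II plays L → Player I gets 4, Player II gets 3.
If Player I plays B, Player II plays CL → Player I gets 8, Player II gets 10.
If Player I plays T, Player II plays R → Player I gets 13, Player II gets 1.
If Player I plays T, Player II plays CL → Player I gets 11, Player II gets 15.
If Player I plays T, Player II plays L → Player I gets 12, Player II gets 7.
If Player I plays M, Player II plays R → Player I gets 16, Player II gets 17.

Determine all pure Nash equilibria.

Player I against L: payoffs 12, 14, 4 → best response M.
Player I against CL: payoffs 11, 7, 8 → best response T.
Player I against CR: payoffs 1, 7, 5 → best response M.
Player I against R: payoffs 13, 16, 17 → best response B.
Player II against T: payoffs 7, 15, 12, 1 → best response CL.
Player II against M: payoffs 4, 14, 20, 17 → best response CR.
Player II against B: payoffs 3, 10, 1, 16 → best response R.
Mutual best responses: (T, CL); (M, CR); (B, R).

The pure Nash equilibria are (T, CL), (M, CR), (B, R).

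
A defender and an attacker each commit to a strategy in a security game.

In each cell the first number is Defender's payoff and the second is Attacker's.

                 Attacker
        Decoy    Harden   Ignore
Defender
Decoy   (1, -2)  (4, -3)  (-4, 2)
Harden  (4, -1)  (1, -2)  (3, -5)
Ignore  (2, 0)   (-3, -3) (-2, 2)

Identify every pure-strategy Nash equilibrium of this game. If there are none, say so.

(Harden, Decoy)

Defender against Decoy: payoffs 1, 4, 2 → best response Harden.
Defender against Harden: payoffs 4, 1, -3 → best response Decoy.
Defender against Ignore: payoffs -4, 3, -2 → best response Harden.
Attacker against Decoy: payoffs -2, -3, 2 → best response Ignore.
Attacker against Harden: payoffs -1, -2, -5 → best response Decoy.
Attacker against Ignore: payoffs 0, -3, 2 → best response Ignore.
Mutual best responses: (Harden, Decoy).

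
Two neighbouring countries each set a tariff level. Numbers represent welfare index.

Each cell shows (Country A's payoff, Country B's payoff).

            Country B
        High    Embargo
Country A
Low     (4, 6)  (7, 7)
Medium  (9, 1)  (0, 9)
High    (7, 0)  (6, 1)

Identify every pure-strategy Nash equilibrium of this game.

Country A against High: payoffs 4, 9, 7 → best response Medium.
Country A against Embargo: payoffs 7, 0, 6 → best response Low.
Country B against Low: payoffs 6, 7 → best response Embargo.
Country B against Medium: payoffs 1, 9 → best response Embargo.
Country B against High: payoffs 0, 1 → best response Embargo.
Mutual best responses: (Low, Embargo).

(Low, Embargo)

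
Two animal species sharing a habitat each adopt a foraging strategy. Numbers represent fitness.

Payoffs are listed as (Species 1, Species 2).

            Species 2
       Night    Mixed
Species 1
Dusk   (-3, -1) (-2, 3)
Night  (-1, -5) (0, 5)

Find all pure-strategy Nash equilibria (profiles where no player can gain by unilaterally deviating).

Species 1 against Night: payoffs -3, -1 → best response Night.
Species 1 against Mixed: payoffs -2, 0 → best response Night.
Species 2 against Dusk: payoffs -1, 3 → best response Mixed.
Species 2 against Night: payoffs -5, 5 → best response Mixed.
Mutual best responses: (Night, Mixed).

Pure NE: (Night, Mixed)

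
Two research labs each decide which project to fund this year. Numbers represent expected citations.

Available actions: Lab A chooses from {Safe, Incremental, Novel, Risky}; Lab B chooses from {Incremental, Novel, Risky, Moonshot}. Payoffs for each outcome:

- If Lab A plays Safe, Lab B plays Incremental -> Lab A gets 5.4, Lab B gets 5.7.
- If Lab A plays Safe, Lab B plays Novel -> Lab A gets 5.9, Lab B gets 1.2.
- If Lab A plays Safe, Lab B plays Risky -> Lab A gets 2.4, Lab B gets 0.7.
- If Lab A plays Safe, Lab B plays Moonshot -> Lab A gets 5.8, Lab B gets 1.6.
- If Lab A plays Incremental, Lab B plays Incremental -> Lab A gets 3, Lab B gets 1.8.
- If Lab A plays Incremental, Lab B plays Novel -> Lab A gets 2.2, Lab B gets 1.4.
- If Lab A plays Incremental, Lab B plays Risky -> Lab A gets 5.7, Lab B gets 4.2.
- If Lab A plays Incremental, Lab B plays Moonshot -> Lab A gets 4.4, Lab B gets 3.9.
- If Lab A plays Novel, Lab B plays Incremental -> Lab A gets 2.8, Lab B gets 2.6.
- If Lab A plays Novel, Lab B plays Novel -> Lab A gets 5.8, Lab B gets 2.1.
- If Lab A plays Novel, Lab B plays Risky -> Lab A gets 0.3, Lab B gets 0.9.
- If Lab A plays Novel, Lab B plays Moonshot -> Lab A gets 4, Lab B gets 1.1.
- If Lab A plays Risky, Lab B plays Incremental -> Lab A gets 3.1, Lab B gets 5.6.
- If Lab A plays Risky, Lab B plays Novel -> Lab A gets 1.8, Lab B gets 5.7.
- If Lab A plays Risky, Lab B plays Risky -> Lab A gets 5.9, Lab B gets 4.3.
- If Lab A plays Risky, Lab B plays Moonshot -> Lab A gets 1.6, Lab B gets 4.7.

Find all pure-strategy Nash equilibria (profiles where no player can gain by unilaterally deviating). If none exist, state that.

(Safe, Incremental)

Lab A against Incremental: payoffs 5.4, 3, 2.8, 3.1 → best response Safe.
Lab A against Novel: payoffs 5.9, 2.2, 5.8, 1.8 → best response Safe.
Lab A against Risky: payoffs 2.4, 5.7, 0.3, 5.9 → best response Risky.
Lab A against Moonshot: payoffs 5.8, 4.4, 4, 1.6 → best response Safe.
Lab B against Safe: payoffs 5.7, 1.2, 0.7, 1.6 → best response Incremental.
Lab B against Incremental: payoffs 1.8, 1.4, 4.2, 3.9 → best response Risky.
Lab B against Novel: payoffs 2.6, 2.1, 0.9, 1.1 → best response Incremental.
Lab B against Risky: payoffs 5.6, 5.7, 4.3, 4.7 → best response Novel.
Mutual best responses: (Safe, Incremental).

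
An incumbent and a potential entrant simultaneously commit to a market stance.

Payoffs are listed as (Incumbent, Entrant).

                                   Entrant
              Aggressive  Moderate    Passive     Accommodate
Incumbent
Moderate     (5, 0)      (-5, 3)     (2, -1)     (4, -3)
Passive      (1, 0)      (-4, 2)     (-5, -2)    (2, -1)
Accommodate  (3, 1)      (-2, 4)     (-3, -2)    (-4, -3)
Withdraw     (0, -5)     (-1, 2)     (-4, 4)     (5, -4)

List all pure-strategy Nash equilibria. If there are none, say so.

Mark each player's best response to every combination of opponents' strategies; a profile where every player is best-responding is a pure Nash equilibrium.
Incumbent against Aggressive: payoffs 5, 1, 3, 0 → best response Moderate.
Incumbent against Moderate: payoffs -5, -4, -2, -1 → best response Withdraw.
Incumbent against Passive: payoffs 2, -5, -3, -4 → best response Moderate.
Incumbent against Accommodate: payoffs 4, 2, -4, 5 → best response Withdraw.
Entrant against Moderate: payoffs 0, 3, -1, -3 → best response Moderate.
Entrant against Passive: payoffs 0, 2, -2, -1 → best response Moderate.
Entrant against Accommodate: payoffs 1, 4, -2, -3 → best response Moderate.
Entrant against Withdraw: payoffs -5, 2, 4, -4 → best response Passive.
No profile is a mutual best response for all players.

There is no pure-strategy Nash equilibrium.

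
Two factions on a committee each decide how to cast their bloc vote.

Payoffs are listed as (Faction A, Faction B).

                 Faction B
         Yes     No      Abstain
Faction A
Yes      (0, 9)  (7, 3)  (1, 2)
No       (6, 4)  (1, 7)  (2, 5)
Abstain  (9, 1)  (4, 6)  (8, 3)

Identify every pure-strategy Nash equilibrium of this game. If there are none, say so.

This game has no pure Nash equilibrium.

(Yes, Yes): Faction A can switch to No (0 → 6). Not NE.
(Yes, No): Faction B can switch to Yes (3 → 9). Not NE.
(Yes, Abstain): Faction A can switch to No (1 → 2). Not NE.
(No, Yes): Faction A can switch to Abstain (6 → 9). Not NE.
(No, No): Faction A can switch to Yes (1 → 7). Not NE.
(No, Abstain): Faction A can switch to Abstain (2 → 8). Not NE.
(Abstain, Yes): Faction B can switch to No (1 → 6). Not NE.
(Abstain, No): Faction A can switch to Yes (4 → 7). Not NE.
(The remaining 1 profile has a profitable deviation by the same check.)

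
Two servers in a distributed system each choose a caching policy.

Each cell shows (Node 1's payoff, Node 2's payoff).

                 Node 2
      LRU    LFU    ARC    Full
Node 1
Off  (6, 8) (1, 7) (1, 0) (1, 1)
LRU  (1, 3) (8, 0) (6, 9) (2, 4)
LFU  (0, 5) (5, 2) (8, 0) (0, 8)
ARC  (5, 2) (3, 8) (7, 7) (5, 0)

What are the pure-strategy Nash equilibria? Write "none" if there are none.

(Off, LRU)

Node 1 against LRU: payoffs 6, 1, 0, 5 → best response Off.
Node 1 against LFU: payoffs 1, 8, 5, 3 → best response LRU.
Node 1 against ARC: payoffs 1, 6, 8, 7 → best response LFU.
Node 1 against Full: payoffs 1, 2, 0, 5 → best response ARC.
Node 2 against Off: payoffs 8, 7, 0, 1 → best response LRU.
Node 2 against LRU: payoffs 3, 0, 9, 4 → best response ARC.
Node 2 against LFU: payoffs 5, 2, 0, 8 → best response Full.
Node 2 against ARC: payoffs 2, 8, 7, 0 → best response LFU.
Mutual best responses: (Off, LRU).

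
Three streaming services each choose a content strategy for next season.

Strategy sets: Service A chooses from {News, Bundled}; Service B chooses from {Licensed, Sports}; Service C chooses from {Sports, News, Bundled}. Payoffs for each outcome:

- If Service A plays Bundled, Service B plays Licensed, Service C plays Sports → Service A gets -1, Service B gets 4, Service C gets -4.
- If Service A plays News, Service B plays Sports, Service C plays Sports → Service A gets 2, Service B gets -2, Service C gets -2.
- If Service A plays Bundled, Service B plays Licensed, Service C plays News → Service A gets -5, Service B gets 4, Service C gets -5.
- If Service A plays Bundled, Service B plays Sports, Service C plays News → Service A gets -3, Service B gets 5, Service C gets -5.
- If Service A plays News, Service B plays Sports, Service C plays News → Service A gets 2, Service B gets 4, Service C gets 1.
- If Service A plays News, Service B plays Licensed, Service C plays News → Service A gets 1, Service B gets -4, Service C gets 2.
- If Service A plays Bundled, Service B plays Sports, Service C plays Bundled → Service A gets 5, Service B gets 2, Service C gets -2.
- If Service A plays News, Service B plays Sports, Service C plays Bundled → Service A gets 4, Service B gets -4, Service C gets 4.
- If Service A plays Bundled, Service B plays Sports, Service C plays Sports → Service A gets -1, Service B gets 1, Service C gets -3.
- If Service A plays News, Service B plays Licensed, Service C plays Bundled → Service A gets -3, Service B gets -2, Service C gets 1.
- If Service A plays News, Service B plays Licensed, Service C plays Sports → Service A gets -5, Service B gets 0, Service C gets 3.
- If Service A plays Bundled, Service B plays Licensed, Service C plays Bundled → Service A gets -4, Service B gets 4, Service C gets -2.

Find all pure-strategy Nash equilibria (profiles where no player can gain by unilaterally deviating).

none

Service A against (Licensed, Sports): payoffs -5, -1 → best response Bundled.
Service A against (Licensed, News): payoffs 1, -5 → best response News.
Service A against (Licensed, Bundled): payoffs -3, -4 → best response News.
Service A against (Sports, Sports): payoffs 2, -1 → best response News.
Service A against (Sports, News): payoffs 2, -3 → best response News.
Service A against (Sports, Bundled): payoffs 4, 5 → best response Bundled.
Service B against (News, Sports): payoffs 0, -2 → best response Licensed.
Service B against (News, News): payoffs -4, 4 → best response Sports.
Service B against (News, Bundled): payoffs -2, -4 → best response Licensed.
Service B against (Bundled, Sports): payoffs 4, 1 → best response Licensed.
Service B against (Bundled, News): payoffs 4, 5 → best response Sports.
Service B against (Bundled, Bundled): payoffs 4, 2 → best response Licensed.
Service C against (News, Licensed): payoffs 3, 2, 1 → best response Sports.
Service C against (News, Sports): payoffs -2, 1, 4 → best response Bundled.
Service C against (Bundled, Licensed): payoffs -4, -5, -2 → best response Bundled.
Service C against (Bundled, Sports): payoffs -3, -5, -2 → best response Bundled.
No profile is a mutual best response for all players.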